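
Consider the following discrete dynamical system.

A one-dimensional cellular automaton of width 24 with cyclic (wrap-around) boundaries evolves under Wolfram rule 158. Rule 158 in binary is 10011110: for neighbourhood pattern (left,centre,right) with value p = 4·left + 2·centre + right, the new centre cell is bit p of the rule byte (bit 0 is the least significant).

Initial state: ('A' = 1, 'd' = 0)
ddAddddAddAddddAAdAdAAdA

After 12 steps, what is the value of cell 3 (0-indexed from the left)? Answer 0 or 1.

t=0: ddAddddAddAddddAAdAdAAdA
t=1: AAAAddAAAAAAddAAddAdAddA
t=2: AAAdAAAAAAAdAAAdAAAdAAAA
t=3: AAddAAAAAAddAAddAAddAAAA
t=4: AdAAAAAAAdAAAdAAAdAAAAAA
t=5: ddAAAAAAddAAddAAddAAAAAA
t=6: AAAAAAAdAAAdAAAdAAAAAAAd
t=7: AAAAAAddAAddAAddAAAAAAdd
t=8: AAAAAdAAAdAAAdAAAAAAAdAA
t=9: AAAAddAAddAAddAAAAAAddAA
t=10: AAAdAAAdAAAdAAAAAAAdAAAA
t=11: AAddAAddAAddAAAAAAddAAAA
t=12: AdAAAdAAAdAAAAAAAdAAAAAA

1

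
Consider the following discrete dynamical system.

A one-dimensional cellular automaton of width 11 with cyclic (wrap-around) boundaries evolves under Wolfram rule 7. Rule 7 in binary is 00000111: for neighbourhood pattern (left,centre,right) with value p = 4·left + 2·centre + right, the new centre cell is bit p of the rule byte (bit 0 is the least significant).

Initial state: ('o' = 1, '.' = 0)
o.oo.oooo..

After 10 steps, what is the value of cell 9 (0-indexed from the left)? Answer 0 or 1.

1

0) o.oo.oooo..
1) o.........o
2) ..oooooooo.
3) oo.........
4) ...oooooooo
5) .oo........
6) o...ooooooo
7) ..oo.......
8) oo...oooooo
9) ...oo......
10) ooo...ooooo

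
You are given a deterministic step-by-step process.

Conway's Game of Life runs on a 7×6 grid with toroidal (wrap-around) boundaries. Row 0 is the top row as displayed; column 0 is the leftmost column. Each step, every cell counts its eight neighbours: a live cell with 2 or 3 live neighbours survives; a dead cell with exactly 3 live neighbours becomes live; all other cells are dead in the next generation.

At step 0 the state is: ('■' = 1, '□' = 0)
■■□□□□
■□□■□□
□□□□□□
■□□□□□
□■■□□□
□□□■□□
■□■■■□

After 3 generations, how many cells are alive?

gen 0: ■■□□□□
■□□■□□
□□□□□□
■□□□□□
□■■□□□
□□□■□□
■□■■■□
gen 1: ■□□□■□
■■□□□□
□□□□□□
□■□□□□
□■■□□□
□□□□■□
■□■■■■
gen 2: □□■□■□
■■□□□■
■■□□□□
□■■□□□
□■■□□□
■□□□■□
■■□□□□
gen 3: □□■□□□
□□■□□■
□□□□□■
□□□□□□
■□■■□□
■□■□□■
■■□■□□

13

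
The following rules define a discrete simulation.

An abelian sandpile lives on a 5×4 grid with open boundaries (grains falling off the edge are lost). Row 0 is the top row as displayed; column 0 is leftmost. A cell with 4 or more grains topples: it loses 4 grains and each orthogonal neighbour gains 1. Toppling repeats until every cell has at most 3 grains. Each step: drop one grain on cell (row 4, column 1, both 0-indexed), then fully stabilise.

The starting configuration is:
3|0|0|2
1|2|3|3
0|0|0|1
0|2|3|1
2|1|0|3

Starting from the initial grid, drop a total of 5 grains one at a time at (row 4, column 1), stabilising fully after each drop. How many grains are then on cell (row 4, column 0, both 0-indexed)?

0) 3|0|0|2
1|2|3|3
0|0|0|1
0|2|3|1
2|1|0|3
1) 3|0|0|2
1|2|3|3
0|0|0|1
0|2|3|1
2|2|0|3
2) 3|0|0|2
1|2|3|3
0|0|0|1
0|2|3|1
2|3|0|3
3) 3|0|0|2
1|2|3|3
0|0|0|1
0|3|3|1
3|0|1|3
4) 3|0|0|2
1|2|3|3
0|0|0|1
0|3|3|1
3|1|1|3
5) 3|0|0|2
1|2|3|3
0|0|0|1
0|3|3|1
3|2|1|3

3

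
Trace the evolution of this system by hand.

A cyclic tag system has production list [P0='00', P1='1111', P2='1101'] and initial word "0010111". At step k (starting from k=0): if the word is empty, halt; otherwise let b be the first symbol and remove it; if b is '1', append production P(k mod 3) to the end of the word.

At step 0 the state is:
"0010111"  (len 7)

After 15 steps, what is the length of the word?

32

t=0: "0010111"  (len 7)
t=1: "010111"  (len 6)
t=2: "10111"  (len 5)
t=3: "01111101"  (len 8)
t=4: "1111101"  (len 7)
t=5: "1111011111"  (len 10)
t=6: "1110111111101"  (len 13)
t=7: "11011111110100"  (len 14)
t=8: "10111111101001111"  (len 17)
t=9: "01111111010011111101"  (len 20)
t=10: "1111111010011111101"  (len 19)
t=11: "1111110100111111011111"  (len 22)
t=12: "1111101001111110111111101"  (len 25)
t=13: "11110100111111011111110100"  (len 26)
t=14: "11101001111110111111101001111"  (len 29)
t=15: "11010011111101111111010011111101"  (len 32)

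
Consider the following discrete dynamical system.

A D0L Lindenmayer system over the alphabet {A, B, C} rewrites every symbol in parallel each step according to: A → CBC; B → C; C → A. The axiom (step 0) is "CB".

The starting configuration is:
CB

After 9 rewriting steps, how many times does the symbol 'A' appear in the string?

34

k=0  CB
k=1  AC
k=2  CBCA
k=3  ACACBC
k=4  CBCACBCACA
k=5  ACACBCACACBCACBC
k=6  CBCACBCACACBCACBCACACBCACA
k=7  ACACBCACACBCACBCACACBCACACBCACBCACACBCACBC
k=8  CBCACBCACACBCACBCACACBCACACBCACBCACACBCACBCACACBCACACBCACBCACACBCACA
k=9  ACACBCACACBCACBCACACBCACACBCACBCACACBCACBCACACBCACACBCACBCACACBCACACBCACBCACACBCACBCACACBCACACBCACBCACACBCACBC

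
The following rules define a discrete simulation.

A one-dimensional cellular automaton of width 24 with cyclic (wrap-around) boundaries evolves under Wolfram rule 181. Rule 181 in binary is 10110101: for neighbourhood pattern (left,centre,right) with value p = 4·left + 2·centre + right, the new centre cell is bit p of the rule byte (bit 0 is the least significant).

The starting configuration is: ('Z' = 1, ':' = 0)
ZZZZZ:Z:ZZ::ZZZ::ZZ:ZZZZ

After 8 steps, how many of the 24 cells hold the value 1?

[0] ZZZZZ:Z:ZZ::ZZZ::ZZ:ZZZZ
[1] ZZZZ:ZZZ::Z::Z:Z:::Z:ZZZ
[2] ZZZ:Z:Z:Z:ZZ:ZZZZZ:ZZ:ZZ
[3] ZZ:ZZZZZZZ::Z:ZZZ:Z::Z:Z
[4] Z:Z:ZZZZZ:Z:ZZ:Z:ZZZ:ZZ:
[5] ZZZZ:ZZZ:ZZZ::ZZZ:Z:Z::Z
[6] ZZZ:Z:Z:Z:Z:Z::Z:ZZZZZ::
[7] :Z:ZZZZZZZZZZZ:ZZ:ZZZ:Z:
[8] :ZZ:ZZZZZZZZZ:Z::Z:Z:ZZZ

17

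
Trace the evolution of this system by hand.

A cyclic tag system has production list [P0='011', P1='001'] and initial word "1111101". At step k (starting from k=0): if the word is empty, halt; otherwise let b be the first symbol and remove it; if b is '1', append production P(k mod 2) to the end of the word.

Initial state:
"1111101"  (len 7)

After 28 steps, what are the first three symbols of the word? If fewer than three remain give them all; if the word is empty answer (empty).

k=0  "1111101"  (len 7)
k=1  "111101011"  (len 9)
k=2  "11101011001"  (len 11)
k=3  "1101011001011"  (len 13)
k=4  "101011001011001"  (len 15)
k=5  "01011001011001011"  (len 17)
k=6  "1011001011001011"  (len 16)
k=7  "011001011001011011"  (len 18)
k=8  "11001011001011011"  (len 17)
k=9  "1001011001011011011"  (len 19)
k=10  "001011001011011011001"  (len 21)
k=11  "01011001011011011001"  (len 20)
k=12  "1011001011011011001"  (len 19)
k=13  "011001011011011001011"  (len 21)
k=14  "11001011011011001011"  (len 20)
k=15  "1001011011011001011011"  (len 22)
k=16  "001011011011001011011001"  (len 24)
k=17  "01011011011001011011001"  (len 23)
k=18  "1011011011001011011001"  (len 22)
k=19  "011011011001011011001011"  (len 24)
k=20  "11011011001011011001011"  (len 23)
k=21  "1011011001011011001011011"  (len 25)
k=22  "011011001011011001011011001"  (len 27)
k=23  "11011001011011001011011001"  (len 26)
k=24  "1011001011011001011011001001"  (len 28)
k=25  "011001011011001011011001001011"  (len 30)
k=26  "11001011011001011011001001011"  (len 29)
k=27  "1001011011001011011001001011011"  (len 31)
k=28  "001011011001011011001001011011001"  (len 33)

001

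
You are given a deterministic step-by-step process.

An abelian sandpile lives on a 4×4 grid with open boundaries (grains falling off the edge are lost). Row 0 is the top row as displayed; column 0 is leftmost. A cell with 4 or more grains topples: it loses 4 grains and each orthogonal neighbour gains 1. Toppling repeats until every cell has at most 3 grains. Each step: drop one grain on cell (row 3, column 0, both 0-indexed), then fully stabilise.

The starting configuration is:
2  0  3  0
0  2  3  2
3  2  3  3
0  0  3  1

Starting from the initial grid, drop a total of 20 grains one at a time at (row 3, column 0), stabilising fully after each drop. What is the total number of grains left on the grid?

30

gen 0: 2  0  3  0
0  2  3  2
3  2  3  3
0  0  3  1
gen 1: 2  0  3  0
0  2  3  2
3  2  3  3
1  0  3  1
gen 2: 2  0  3  0
0  2  3  2
3  2  3  3
2  0  3  1
gen 3: 2  0  3  0
0  2  3  2
3  2  3  3
3  0  3  1
gen 4: 2  0  3  0
1  2  3  2
0  3  3  3
1  1  3  1
gen 5: 2  0  3  0
1  2  3  2
0  3  3  3
2  1  3  1
gen 6: 2  0  3  0
1  2  3  2
0  3  3  3
3  1  3  1
gen 7: 2  0  3  0
1  2  3  2
1  3  3  3
0  2  3  1
gen 8: 2  0  3  0
1  2  3  2
1  3  3  3
1  2  3  1
gen 9: 2  0  3  0
1  2  3  2
1  3  3  3
2  2  3  1
gen 10: 2  0  3  0
1  2  3  2
1  3  3  3
3  2  3  1
gen 11: 2  0  3  0
1  2  3  2
2  3  3  3
0  3  3  1
gen 12: 2  0  3  0
1  2  3  2
2  3  3  3
1  3  3  1
gen 13: 2  0  3  0
1  2  3  2
2  3  3  3
2  3  3  1
gen 14: 2  0  3  0
1  2  3  2
2  3  3  3
3  3  3  1
gen 15: 2  2  0  2
3  0  3  0
0  3  3  1
2  2  1  3
gen 16: 2  2  0  2
3  0  3  0
0  3  3  1
3  2  1  3
gen 17: 2  2  0  2
3  0  3  0
1  3  3  1
0  3  1  3
gen 18: 2  2  0  2
3  0  3  0
1  3  3  1
1  3  1  3
gen 19: 2  2  0  2
3  0  3  0
1  3  3  1
2  3  1  3
gen 20: 2  2  0  2
3  0  3  0
1  3  3  1
3  3  1  3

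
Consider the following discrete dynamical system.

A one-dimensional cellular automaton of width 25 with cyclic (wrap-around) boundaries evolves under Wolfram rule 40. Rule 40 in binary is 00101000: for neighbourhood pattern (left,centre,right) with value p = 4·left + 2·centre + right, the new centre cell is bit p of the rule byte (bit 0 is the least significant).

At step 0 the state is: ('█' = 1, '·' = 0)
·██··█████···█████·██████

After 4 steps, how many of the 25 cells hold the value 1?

0

t=0: ·██··█████···█████·██████
t=1: ██···█·······█····██·····
t=2: █·················█······
t=3: ·························
t=4: ·························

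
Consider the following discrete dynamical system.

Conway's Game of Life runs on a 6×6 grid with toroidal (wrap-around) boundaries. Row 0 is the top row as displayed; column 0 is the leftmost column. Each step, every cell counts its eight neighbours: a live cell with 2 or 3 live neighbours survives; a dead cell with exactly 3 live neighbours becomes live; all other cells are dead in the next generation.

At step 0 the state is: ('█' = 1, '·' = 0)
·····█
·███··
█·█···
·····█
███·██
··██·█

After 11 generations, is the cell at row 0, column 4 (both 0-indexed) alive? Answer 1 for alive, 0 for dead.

gen 0: ·····█
·███··
█·█···
·····█
███·██
··██·█
gen 1: ██····
████··
█·██··
··███·
·██···
··██··
gen 2: █·····
···█·█
█····█
····█·
·█··█·
█··█··
gen 3: █···██
····██
█····█
█···█·
···███
██···█
gen 4: ·█····
······
█·····
█··█··
·█·█··
·█·█··
gen 5: ··█···
······
······
███···
██·██·
██····
gen 6: ·█····
······
·█····
█·██·█
···█··
█··█·█
gen 7: █·····
······
███···
█████·
·█·█··
█·█·█·
gen 8: ·█···█
█·····
█····█
····██
······
█·██·█
gen 9: ·██·██
·█····
█···█·
█···██
█··█··
███·██
gen 10: ····█·
·████·
██··█·
██·██·
··██··
······
gen 11: ··█·█·
███·█·
······
█···█·
·████·
···█··

1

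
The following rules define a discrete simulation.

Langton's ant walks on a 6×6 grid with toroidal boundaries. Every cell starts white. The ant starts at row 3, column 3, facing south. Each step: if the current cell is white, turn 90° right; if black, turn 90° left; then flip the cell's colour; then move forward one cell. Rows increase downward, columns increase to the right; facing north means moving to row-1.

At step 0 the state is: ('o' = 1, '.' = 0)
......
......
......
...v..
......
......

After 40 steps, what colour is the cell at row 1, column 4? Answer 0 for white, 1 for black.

step 0: ......
......
......
...v..
......
......
step 1: ......
......
......
..<o..
......
......
step 2: ......
......
..^...
..oo..
......
......
step 3: ......
......
..o>..
..oo..
......
......
step 4: ......
......
..oo..
..ov..
......
......
step 5: ......
......
..oo..
..o.>.
......
......
step 6: ......
......
..oo..
..o.o.
....v.
......
step 7: ......
......
..oo..
..o.o.
...<o.
......
step 8: ......
......
..oo..
..o^o.
...oo.
......
step 9: ......
......
..oo..
..oo>.
...oo.
......
step 10: ......
......
..oo^.
..oo..
...oo.
......
step 11: ......
......
..ooo>
..oo..
...oo.
......
step 12: ......
......
..oooo
..oo.v
...oo.
......
step 13: ......
......
..oooo
..oo<o
...oo.
......
step 14: ......
......
..oo^o
..oooo
...oo.
......
step 15: ......
......
..o<.o
..oooo
...oo.
......
step 16: ......
......
..o..o
..ovoo
...oo.
......
step 17: ......
......
..o..o
..o.>o
...oo.
......
step 18: ......
......
..o.^o
..o..o
...oo.
......
step 19: ......
......
..o.o>
..o..o
...oo.
......
step 20: ......
.....^
..o.o.
..o..o
...oo.
......
step 21: ......
>....o
..o.o.
..o..o
...oo.
......
step 22: ......
o....o
v.o.o.
..o..o
...oo.
......
step 23: ......
o....o
o.o.o<
..o..o
...oo.
......
step 24: ......
o....^
o.o.oo
..o..o
...oo.
......
step 25: ......
o...<.
o.o.oo
..o..o
...oo.
......
step 26: ....^.
o...o.
o.o.oo
..o..o
...oo.
......
step 27: ....o>
o...o.
o.o.oo
..o..o
...oo.
......
step 28: ....oo
o...ov
o.o.oo
..o..o
...oo.
......
step 29: ....oo
o...<o
o.o.oo
..o..o
...oo.
......
step 30: ....oo
o....o
o.o.vo
..o..o
...oo.
......
step 31: ....oo
o....o
o.o..>
..o..o
...oo.
......
step 32: ....oo
o....^
o.o...
..o..o
...oo.
......
step 33: ....oo
o...<.
o.o...
..o..o
...oo.
......
step 34: ....^o
o...o.
o.o...
..o..o
...oo.
......
step 35: ...<.o
o...o.
o.o...
..o..o
...oo.
......
step 36: ...o.o
o...o.
o.o...
..o..o
...oo.
...^..
step 37: ...o.o
o...o.
o.o...
..o..o
...oo.
...o>.
step 38: ...ovo
o...o.
o.o...
..o..o
...oo.
...oo.
step 39: ...<oo
o...o.
o.o...
..o..o
...oo.
...oo.
step 40: ....oo
o..vo.
o.o...
..o..o
...oo.
...oo.

1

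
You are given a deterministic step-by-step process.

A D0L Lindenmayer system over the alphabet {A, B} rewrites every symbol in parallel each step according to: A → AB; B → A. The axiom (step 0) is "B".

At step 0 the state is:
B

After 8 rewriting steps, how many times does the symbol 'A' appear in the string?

21

t=0: B
t=1: A
t=2: AB
t=3: ABA
t=4: ABAAB
t=5: ABAABABA
t=6: ABAABABAABAAB
t=7: ABAABABAABAABABAABABA
t=8: ABAABABAABAABABAABABAABAABABAABAAB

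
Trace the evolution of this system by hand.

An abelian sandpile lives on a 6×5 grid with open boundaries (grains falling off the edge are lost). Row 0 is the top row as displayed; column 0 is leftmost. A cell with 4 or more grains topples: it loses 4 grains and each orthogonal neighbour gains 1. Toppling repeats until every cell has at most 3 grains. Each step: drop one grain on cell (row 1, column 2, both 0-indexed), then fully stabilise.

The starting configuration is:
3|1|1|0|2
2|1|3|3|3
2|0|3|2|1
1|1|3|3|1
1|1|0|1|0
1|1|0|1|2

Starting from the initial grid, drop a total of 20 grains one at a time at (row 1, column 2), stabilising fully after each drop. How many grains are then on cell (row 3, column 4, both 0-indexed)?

3

gen 0: 3|1|1|0|2
2|1|3|3|3
2|0|3|2|1
1|1|3|3|1
1|1|0|1|0
1|1|0|1|2
gen 1: 3|1|2|1|3
2|2|2|2|0
2|1|2|1|3
1|2|1|1|2
1|1|1|2|0
1|1|0|1|2
gen 2: 3|1|2|1|3
2|2|3|2|0
2|1|2|1|3
1|2|1|1|2
1|1|1|2|0
1|1|0|1|2
gen 3: 3|1|3|1|3
2|3|0|3|0
2|1|3|1|3
1|2|1|1|2
1|1|1|2|0
1|1|0|1|2
gen 4: 3|1|3|1|3
2|3|1|3|0
2|1|3|1|3
1|2|1|1|2
1|1|1|2|0
1|1|0|1|2
gen 5: 3|1|3|1|3
2|3|2|3|0
2|1|3|1|3
1|2|1|1|2
1|1|1|2|0
1|1|0|1|2
gen 6: 3|1|3|1|3
2|3|3|3|0
2|1|3|1|3
1|2|1|1|2
1|1|1|2|0
1|1|0|1|2
gen 7: 3|3|1|3|3
3|1|0|1|1
2|3|1|3|3
1|2|2|1|2
1|1|1|2|0
1|1|0|1|2
gen 8: 3|3|1|3|3
3|1|1|1|1
2|3|1|3|3
1|2|2|1|2
1|1|1|2|0
1|1|0|1|2
gen 9: 3|3|1|3|3
3|1|2|1|1
2|3|1|3|3
1|2|2|1|2
1|1|1|2|0
1|1|0|1|2
gen 10: 3|3|1|3|3
3|1|3|1|1
2|3|1|3|3
1|2|2|1|2
1|1|1|2|0
1|1|0|1|2
gen 11: 3|3|2|3|3
3|2|0|2|1
2|3|2|3|3
1|2|2|1|2
1|1|1|2|0
1|1|0|1|2
gen 12: 3|3|2|3|3
3|2|1|2|1
2|3|2|3|3
1|2|2|1|2
1|1|1|2|0
1|1|0|1|2
gen 13: 3|3|2|3|3
3|2|2|2|1
2|3|2|3|3
1|2|2|1|2
1|1|1|2|0
1|1|0|1|2
gen 14: 3|3|2|3|3
3|2|3|2|1
2|3|2|3|3
1|2|2|1|2
1|1|1|2|0
1|1|0|1|2
gen 15: 3|3|3|3|3
3|3|0|3|1
2|3|3|3|3
1|2|2|1|2
1|1|1|2|0
1|1|0|1|2
gen 16: 3|3|3|3|3
3|3|1|3|1
2|3|3|3|3
1|2|2|1|2
1|1|1|2|0
1|1|0|1|2
gen 17: 3|3|3|3|3
3|3|2|3|1
2|3|3|3|3
1|2|2|1|2
1|1|1|2|0
1|1|0|1|2
gen 18: 3|3|3|3|3
3|3|3|3|1
2|3|3|3|3
1|2|2|1|2
1|1|1|2|0
1|1|0|1|2
gen 19: 1|3|3|3|1
3|0|2|0|1
0|3|3|3|1
2|3|3|2|3
1|1|1|2|0
1|1|0|1|2
gen 20: 1|3|3|3|1
3|0|3|0|1
0|3|3|3|1
2|3|3|2|3
1|1|1|2|0
1|1|0|1|2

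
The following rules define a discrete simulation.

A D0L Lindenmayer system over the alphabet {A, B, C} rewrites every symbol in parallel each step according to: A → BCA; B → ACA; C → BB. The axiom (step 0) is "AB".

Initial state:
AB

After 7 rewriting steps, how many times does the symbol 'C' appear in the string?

656

k=0  AB
k=1  BCAACA
k=2  ACABBBCABCABBBCA
k=3  BCABBBCAACAACAACABBBCAACABBBCAACAACAACABBBCA
k=4  ACABBBCAACAACAACABBBCABCABBBCABCABBBCABCABBBCAACAACAACABBBCABCABBBCAACAACAACABBBCABCABBBCABCABBBCABCABBBCAACAACAACABBBCA
k=5  BCABBBCAACAACAACABBBCABCABBBCABCABBBCABCABBBCAACAACAACABBB…ABBBCAACAACAACABBBCABCABBBCABCABBBCABCABBBCAACAACAACABBBCA  (len 328)
k=6  ACABBBCAACAACAACABBBCABCABBBCABCABBBCABCABBBCAACAACAACABBB…ABBBCAACAACAACABBBCABCABBBCABCABBBCABCABBBCAACAACAACABBBCA  (len 896)
k=7  BCABBBCAACAACAACABBBCABCABBBCABCABBBCABCABBBCAACAACAACABBB…ABBBCAACAACAACABBBCABCABBBCABCABBBCABCABBBCAACAACAACABBBCA  (len 2448)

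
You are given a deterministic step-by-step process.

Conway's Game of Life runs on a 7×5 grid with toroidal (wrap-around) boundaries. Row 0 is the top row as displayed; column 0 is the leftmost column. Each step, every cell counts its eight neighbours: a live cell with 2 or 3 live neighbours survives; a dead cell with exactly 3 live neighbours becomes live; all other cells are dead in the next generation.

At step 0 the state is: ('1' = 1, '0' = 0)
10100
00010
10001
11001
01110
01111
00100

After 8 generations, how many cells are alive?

2

[0] 10100
00010
10001
11001
01110
01111
00100
[1] 01110
11010
01010
00000
00000
10001
10001
[2] 00010
10010
11001
00000
00000
10001
00100
[3] 00111
11110
11001
10000
00000
00000
00011
[4] 00000
00000
00010
11001
00000
00000
00101
[5] 00000
00000
10001
10001
10000
00000
00000
[6] 00000
00000
10001
01000
10001
00000
00000
[7] 00000
00000
10000
01000
10000
00000
00000
[8] 00000
00000
00000
11000
00000
00000
00000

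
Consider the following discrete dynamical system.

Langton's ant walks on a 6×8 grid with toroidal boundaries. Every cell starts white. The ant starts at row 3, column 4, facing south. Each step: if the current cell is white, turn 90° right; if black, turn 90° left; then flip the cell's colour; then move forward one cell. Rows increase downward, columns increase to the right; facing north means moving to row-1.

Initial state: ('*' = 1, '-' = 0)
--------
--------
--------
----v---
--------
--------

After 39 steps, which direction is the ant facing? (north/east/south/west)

gen 0: --------
--------
--------
----v---
--------
--------
gen 1: --------
--------
--------
---<*---
--------
--------
gen 2: --------
--------
---^----
---**---
--------
--------
gen 3: --------
--------
---*>---
---**---
--------
--------
gen 4: --------
--------
---**---
---*v---
--------
--------
gen 5: --------
--------
---**---
---*->--
--------
--------
gen 6: --------
--------
---**---
---*-*--
-----v--
--------
gen 7: --------
--------
---**---
---*-*--
----<*--
--------
gen 8: --------
--------
---**---
---*^*--
----**--
--------
gen 9: --------
--------
---**---
---**>--
----**--
--------
gen 10: --------
--------
---**^--
---**---
----**--
--------
gen 11: --------
--------
---***>-
---**---
----**--
--------
gen 12: --------
--------
---****-
---**-v-
----**--
--------
gen 13: --------
--------
---****-
---**<*-
----**--
--------
gen 14: --------
--------
---**^*-
---****-
----**--
--------
gen 15: --------
--------
---*<-*-
---****-
----**--
--------
gen 16: --------
--------
---*--*-
---*v**-
----**--
--------
gen 17: --------
--------
---*--*-
---*->*-
----**--
--------
gen 18: --------
--------
---*-^*-
---*--*-
----**--
--------
gen 19: --------
--------
---*-*>-
---*--*-
----**--
--------
gen 20: --------
------^-
---*-*--
---*--*-
----**--
--------
gen 21: --------
------*>
---*-*--
---*--*-
----**--
--------
gen 22: --------
------**
---*-*-v
---*--*-
----**--
--------
gen 23: --------
------**
---*-*<*
---*--*-
----**--
--------
gen 24: --------
------^*
---*-***
---*--*-
----**--
--------
gen 25: --------
-----<-*
---*-***
---*--*-
----**--
--------
gen 26: -----^--
-----*-*
---*-***
---*--*-
----**--
--------
gen 27: -----*>-
-----*-*
---*-***
---*--*-
----**--
--------
gen 28: -----**-
-----*v*
---*-***
---*--*-
----**--
--------
gen 29: -----**-
-----<**
---*-***
---*--*-
----**--
--------
gen 30: -----**-
------**
---*-v**
---*--*-
----**--
--------
gen 31: -----**-
------**
---*-->*
---*--*-
----**--
--------
gen 32: -----**-
------^*
---*---*
---*--*-
----**--
--------
gen 33: -----**-
-----<-*
---*---*
---*--*-
----**--
--------
gen 34: -----^*-
-----*-*
---*---*
---*--*-
----**--
--------
gen 35: ----<-*-
-----*-*
---*---*
---*--*-
----**--
--------
gen 36: ----*-*-
-----*-*
---*---*
---*--*-
----**--
----^---
gen 37: ----*-*-
-----*-*
---*---*
---*--*-
----**--
----*>--
gen 38: ----*v*-
-----*-*
---*---*
---*--*-
----**--
----**--
gen 39: ----<**-
-----*-*
---*---*
---*--*-
----**--
----**--

west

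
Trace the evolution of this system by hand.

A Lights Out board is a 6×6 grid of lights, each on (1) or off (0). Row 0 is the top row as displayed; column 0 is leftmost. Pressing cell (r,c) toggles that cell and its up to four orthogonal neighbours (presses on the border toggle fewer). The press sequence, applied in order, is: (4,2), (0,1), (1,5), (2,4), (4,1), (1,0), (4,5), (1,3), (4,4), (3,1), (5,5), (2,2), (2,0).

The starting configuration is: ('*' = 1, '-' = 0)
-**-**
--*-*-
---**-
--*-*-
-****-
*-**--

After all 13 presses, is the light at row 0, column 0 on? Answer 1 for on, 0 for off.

gen 0: -**-**
--*-*-
---**-
--*-*-
-****-
*-**--
gen 1: -**-**
--*-*-
---**-
----*-
----*-
*--*--
gen 2: *---**
-**-*-
---**-
----*-
----*-
*--*--
gen 3: *---*-
-**--*
---***
----*-
----*-
*--*--
gen 4: *---*-
-**-**
------
------
----*-
*--*--
gen 5: *---*-
-**-**
------
-*----
***-*-
**-*--
gen 6: ----*-
*-*-**
*-----
-*----
***-*-
**-*--
gen 7: ----*-
*-*-**
*-----
-*---*
***--*
**-*-*
gen 8: ---**-
*--*-*
*--*--
-*---*
***--*
**-*-*
gen 9: ---**-
*--*-*
*--*--
-*--**
*****-
**-***
gen 10: ---**-
*--*-*
**-*--
*-*-**
*-***-
**-***
gen 11: ---**-
*--*-*
**-*--
*-*-**
*-****
**-*--
gen 12: ---**-
*-**-*
*-*---
*---**
*-****
**-*--
gen 13: ---**-
--**-*
-**---
----**
*-****
**-*--

0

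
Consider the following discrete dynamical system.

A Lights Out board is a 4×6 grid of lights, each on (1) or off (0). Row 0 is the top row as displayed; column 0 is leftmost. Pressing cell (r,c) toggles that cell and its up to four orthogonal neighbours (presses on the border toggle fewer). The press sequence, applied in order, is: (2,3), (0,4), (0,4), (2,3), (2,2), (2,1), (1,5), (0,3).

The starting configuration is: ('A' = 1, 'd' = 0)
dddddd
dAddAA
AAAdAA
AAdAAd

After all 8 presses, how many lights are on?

14

step 0: dddddd
dAddAA
AAAdAA
AAdAAd
step 1: dddddd
dAdAAA
AAdAdA
AAddAd
step 2: dddAAA
dAdAdA
AAdAdA
AAddAd
step 3: dddddd
dAdAAA
AAdAdA
AAddAd
step 4: dddddd
dAddAA
AAAdAA
AAdAAd
step 5: dddddd
dAAdAA
AddAAA
AAAAAd
step 6: dddddd
ddAdAA
dAAAAA
AdAAAd
step 7: dddddA
ddAddd
dAAAAd
AdAAAd
step 8: ddAAAA
ddAAdd
dAAAAd
AdAAAd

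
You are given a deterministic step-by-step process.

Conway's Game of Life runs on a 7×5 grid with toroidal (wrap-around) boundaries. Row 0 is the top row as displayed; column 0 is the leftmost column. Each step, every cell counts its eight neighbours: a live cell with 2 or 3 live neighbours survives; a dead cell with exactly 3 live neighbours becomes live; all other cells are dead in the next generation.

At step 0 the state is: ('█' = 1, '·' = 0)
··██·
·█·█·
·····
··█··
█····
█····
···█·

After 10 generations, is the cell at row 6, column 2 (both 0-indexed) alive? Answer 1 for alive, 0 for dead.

t=0: ··██·
·█·█·
·····
··█··
█····
█····
···█·
t=1: ···██
···█·
··█··
·····
·█···
····█
··███
t=2: ·····
··███
·····
·····
·····
█·█·█
█·█··
t=3: ·██·█
···█·
···█·
·····
·····
█··██
█··██
t=4: ·██··
···██
·····
·····
····█
█··█·
·····
t=5: ··██·
··██·
·····
·····
····█
····█
·██··
t=6: ·····
··██·
·····
·····
·····
█··█·
·██··
t=7: ·█·█·
·····
·····
·····
·····
·██··
·██··
t=8: ·█···
·····
·····
·····
·····
·██··
█··█·
t=9: ·····
·····
·····
·····
·····
·██··
█····
t=10: ·····
·····
·····
·····
·····
·█···
·█···

0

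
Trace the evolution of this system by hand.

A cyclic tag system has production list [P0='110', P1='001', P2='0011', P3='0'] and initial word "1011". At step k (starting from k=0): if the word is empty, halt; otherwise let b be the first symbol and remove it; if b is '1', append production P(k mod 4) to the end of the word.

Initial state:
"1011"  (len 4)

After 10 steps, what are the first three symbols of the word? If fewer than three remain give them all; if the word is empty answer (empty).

step 0: "1011"  (len 4)
step 1: "011110"  (len 6)
step 2: "11110"  (len 5)
step 3: "11100011"  (len 8)
step 4: "11000110"  (len 8)
step 5: "1000110110"  (len 10)
step 6: "000110110001"  (len 12)
step 7: "00110110001"  (len 11)
step 8: "0110110001"  (len 10)
step 9: "110110001"  (len 9)
step 10: "10110001001"  (len 11)

101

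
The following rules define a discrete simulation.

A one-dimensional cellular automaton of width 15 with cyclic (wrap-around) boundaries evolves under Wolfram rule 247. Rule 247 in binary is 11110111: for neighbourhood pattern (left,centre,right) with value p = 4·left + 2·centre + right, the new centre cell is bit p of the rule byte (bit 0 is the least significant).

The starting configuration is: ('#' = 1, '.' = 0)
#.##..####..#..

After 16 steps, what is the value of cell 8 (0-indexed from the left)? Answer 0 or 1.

1

gen 0: #.##..####..#..
gen 1: ##.###.########
gen 2: ###.###.#######
gen 3: ####.###.######
gen 4: #####.###.#####
gen 5: ######.###.####
gen 6: #######.###.###
gen 7: ########.###.##
gen 8: #########.###.#
gen 9: ##########.###.
gen 10: .##########.###
gen 11: #.##########.##
gen 12: ##.##########.#
gen 13: ###.##########.
gen 14: .###.##########
gen 15: #.###.#########
gen 16: ##.###.########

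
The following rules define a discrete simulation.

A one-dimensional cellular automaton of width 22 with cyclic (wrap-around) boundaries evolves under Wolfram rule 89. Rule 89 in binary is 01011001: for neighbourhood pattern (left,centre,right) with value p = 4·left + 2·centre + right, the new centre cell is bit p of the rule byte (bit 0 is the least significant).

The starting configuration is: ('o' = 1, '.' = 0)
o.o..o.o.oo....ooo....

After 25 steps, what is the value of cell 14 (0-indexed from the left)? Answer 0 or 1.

t=0: o.o..o.o.oo....ooo....
t=1: ...o.....ooooo.o.oooo.
t=2: oo..oooo.o...o...o..oo
t=3: .oo.o..o..oo..oo..o.o.
t=4: .oo..o..o.ooo.ooo....o
t=5: .ooo..o...o.o.o.oooo..
t=6: .o.oo..oo.......o..ooo
t=7: ...ooo.oooooooo..o.o.o
t=8: oo.o.o.o......oo......
t=9: oo......ooooo.ooooooo.
t=10: ooooooo.o...o.o.....o.
t=11: o.....o..oo....oooo...
t=12: .oooo..o.ooooo.o..ooo.
t=13: .o..oo...o...o..o.o.oo
t=14: ..o.oooo..oo..o.....oo
t=15: o...o..oo.ooo..oooo.oo
t=16: ooo..o.oo.o.oo.o..o.o.
t=17: o.oo...oo...oo..o.....
t=18: ..oooo.oooo.ooo..oooo.
t=19: o.o..o.o..o.o.oo.o..oo
t=20: o..o....o.....oo..o.o.
t=21: .o..ooo..oooo.ooo.....
t=22: ..o.o.oo.o..o.o.oooooo
t=23: o.....oo..o.....o....o
t=24: ooooo.ooo..oooo..ooo.o
t=25: ....o.o.oo.o..oo.o.o.o

1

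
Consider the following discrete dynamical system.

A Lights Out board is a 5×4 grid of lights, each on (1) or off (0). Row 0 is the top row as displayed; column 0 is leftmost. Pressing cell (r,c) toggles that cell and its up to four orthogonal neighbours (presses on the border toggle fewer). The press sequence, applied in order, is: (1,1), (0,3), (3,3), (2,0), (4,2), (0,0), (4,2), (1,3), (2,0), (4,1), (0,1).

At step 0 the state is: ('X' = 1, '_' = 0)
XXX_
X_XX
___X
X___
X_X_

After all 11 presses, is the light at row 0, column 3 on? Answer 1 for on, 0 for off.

0) XXX_
X_XX
___X
X___
X_X_
1) X_X_
_X_X
_X_X
X___
X_X_
2) X__X
_X__
_X_X
X___
X_X_
3) X__X
_X__
_X__
X_XX
X_XX
4) X__X
XX__
X___
__XX
X_XX
5) X__X
XX__
X___
___X
XX__
6) _X_X
_X__
X___
___X
XX__
7) _X_X
_X__
X___
__XX
X_XX
8) _X__
_XXX
X__X
__XX
X_XX
9) _X__
XXXX
_X_X
X_XX
X_XX
10) _X__
XXXX
_X_X
XXXX
_X_X
11) X_X_
X_XX
_X_X
XXXX
_X_X

0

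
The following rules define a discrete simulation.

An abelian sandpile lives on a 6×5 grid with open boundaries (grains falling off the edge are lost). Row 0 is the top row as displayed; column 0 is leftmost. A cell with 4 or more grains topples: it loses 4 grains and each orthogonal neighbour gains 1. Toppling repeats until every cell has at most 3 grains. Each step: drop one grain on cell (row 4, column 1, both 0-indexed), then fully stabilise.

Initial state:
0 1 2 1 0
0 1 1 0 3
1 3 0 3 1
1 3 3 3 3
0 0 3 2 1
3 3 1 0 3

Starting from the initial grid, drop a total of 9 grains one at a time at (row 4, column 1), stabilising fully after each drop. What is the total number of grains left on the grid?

47

t=0: 0 1 2 1 0
0 1 1 0 3
1 3 0 3 1
1 3 3 3 3
0 0 3 2 1
3 3 1 0 3
t=1: 0 1 2 1 0
0 1 1 0 3
1 3 0 3 1
1 3 3 3 3
0 1 3 2 1
3 3 1 0 3
t=2: 0 1 2 1 0
0 1 1 0 3
1 3 0 3 1
1 3 3 3 3
0 2 3 2 1
3 3 1 0 3
t=3: 0 1 2 1 0
0 1 1 0 3
1 3 0 3 1
1 3 3 3 3
0 3 3 2 1
3 3 1 0 3
t=4: 0 1 2 1 0
0 2 1 1 3
2 0 3 0 3
2 2 2 3 0
2 3 2 0 3
0 1 3 1 3
t=5: 0 1 2 1 0
0 2 1 1 3
2 0 3 0 3
2 3 2 3 0
3 0 3 0 3
0 2 3 1 3
t=6: 0 1 2 1 0
0 2 1 1 3
2 0 3 0 3
2 3 2 3 0
3 1 3 0 3
0 2 3 1 3
t=7: 0 1 2 1 0
0 2 1 1 3
2 0 3 0 3
2 3 2 3 0
3 2 3 0 3
0 2 3 1 3
t=8: 0 1 2 1 0
0 2 1 1 3
2 0 3 0 3
2 3 2 3 0
3 3 3 0 3
0 2 3 1 3
t=9: 0 1 2 1 0
0 2 2 1 3
3 2 0 2 3
0 3 2 0 1
2 0 3 2 3
2 1 1 2 3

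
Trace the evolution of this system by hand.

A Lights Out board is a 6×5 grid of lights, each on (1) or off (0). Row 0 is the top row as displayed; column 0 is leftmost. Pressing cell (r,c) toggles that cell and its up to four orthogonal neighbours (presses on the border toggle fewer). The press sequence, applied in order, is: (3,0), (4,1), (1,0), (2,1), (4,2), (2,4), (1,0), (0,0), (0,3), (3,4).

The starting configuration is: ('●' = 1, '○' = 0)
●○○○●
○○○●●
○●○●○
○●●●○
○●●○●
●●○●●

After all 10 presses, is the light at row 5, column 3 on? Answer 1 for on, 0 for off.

step 0: ●○○○●
○○○●●
○●○●○
○●●●○
○●●○●
●●○●●
step 1: ●○○○●
○○○●●
●●○●○
●○●●○
●●●○●
●●○●●
step 2: ●○○○●
○○○●●
●●○●○
●●●●○
○○○○●
●○○●●
step 3: ○○○○●
●●○●●
○●○●○
●●●●○
○○○○●
●○○●●
step 4: ○○○○●
●○○●●
●○●●○
●○●●○
○○○○●
●○○●●
step 5: ○○○○●
●○○●●
●○●●○
●○○●○
○●●●●
●○●●●
step 6: ○○○○●
●○○●○
●○●○●
●○○●●
○●●●●
●○●●●
step 7: ●○○○●
○●○●○
○○●○●
●○○●●
○●●●●
●○●●●
step 8: ○●○○●
●●○●○
○○●○●
●○○●●
○●●●●
●○●●●
step 9: ○●●●○
●●○○○
○○●○●
●○○●●
○●●●●
●○●●●
step 10: ○●●●○
●●○○○
○○●○○
●○○○○
○●●●○
●○●●●

1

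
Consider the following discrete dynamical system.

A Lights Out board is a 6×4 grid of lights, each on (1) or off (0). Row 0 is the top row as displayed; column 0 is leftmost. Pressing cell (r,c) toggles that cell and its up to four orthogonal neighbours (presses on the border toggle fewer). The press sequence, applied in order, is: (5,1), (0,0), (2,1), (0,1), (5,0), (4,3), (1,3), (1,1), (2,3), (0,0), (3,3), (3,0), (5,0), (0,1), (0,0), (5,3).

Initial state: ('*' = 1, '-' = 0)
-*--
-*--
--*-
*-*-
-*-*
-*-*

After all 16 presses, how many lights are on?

11

t=0: -*--
-*--
--*-
*-*-
-*-*
-*-*
t=1: -*--
-*--
--*-
*-*-
---*
*-**
t=2: *---
**--
--*-
*-*-
---*
*-**
t=3: *---
*---
**--
***-
---*
*-**
t=4: -**-
**--
**--
***-
---*
*-**
t=5: -**-
**--
**--
***-
*--*
-***
t=6: -**-
**--
**--
****
*-*-
-**-
t=7: -***
****
**-*
****
*-*-
-**-
t=8: --**
---*
*--*
****
*-*-
-**-
t=9: --**
----
*-*-
***-
*-*-
-**-
t=10: ****
*---
*-*-
***-
*-*-
-**-
t=11: ****
*---
*-**
**-*
*-**
-**-
t=12: ****
*---
--**
---*
--**
-**-
t=13: ****
*---
--**
---*
*-**
*-*-
t=14: ---*
**--
--**
---*
*-**
*-*-
t=15: **-*
-*--
--**
---*
*-**
*-*-
t=16: **-*
-*--
--**
---*
*-*-
*--*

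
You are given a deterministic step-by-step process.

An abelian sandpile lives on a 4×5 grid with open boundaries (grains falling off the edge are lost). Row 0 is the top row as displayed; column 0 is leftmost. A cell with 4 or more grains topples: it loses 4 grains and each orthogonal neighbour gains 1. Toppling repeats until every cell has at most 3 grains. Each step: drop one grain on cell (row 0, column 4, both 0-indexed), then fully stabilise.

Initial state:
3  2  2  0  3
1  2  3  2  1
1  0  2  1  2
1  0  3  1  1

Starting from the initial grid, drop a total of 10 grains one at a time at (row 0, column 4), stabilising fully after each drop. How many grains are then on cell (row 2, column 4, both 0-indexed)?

3

step 0: 3  2  2  0  3
1  2  3  2  1
1  0  2  1  2
1  0  3  1  1
step 1: 3  2  2  1  0
1  2  3  2  2
1  0  2  1  2
1  0  3  1  1
step 2: 3  2  2  1  1
1  2  3  2  2
1  0  2  1  2
1  0  3  1  1
step 3: 3  2  2  1  2
1  2  3  2  2
1  0  2  1  2
1  0  3  1  1
step 4: 3  2  2  1  3
1  2  3  2  2
1  0  2  1  2
1  0  3  1  1
step 5: 3  2  2  2  0
1  2  3  2  3
1  0  2  1  2
1  0  3  1  1
step 6: 3  2  2  2  1
1  2  3  2  3
1  0  2  1  2
1  0  3  1  1
step 7: 3  2  2  2  2
1  2  3  2  3
1  0  2  1  2
1  0  3  1  1
step 8: 3  2  2  2  3
1  2  3  2  3
1  0  2  1  2
1  0  3  1  1
step 9: 3  2  2  3  1
1  2  3  3  0
1  0  2  1  3
1  0  3  1  1
step 10: 3  2  2  3  2
1  2  3  3  0
1  0  2  1  3
1  0  3  1  1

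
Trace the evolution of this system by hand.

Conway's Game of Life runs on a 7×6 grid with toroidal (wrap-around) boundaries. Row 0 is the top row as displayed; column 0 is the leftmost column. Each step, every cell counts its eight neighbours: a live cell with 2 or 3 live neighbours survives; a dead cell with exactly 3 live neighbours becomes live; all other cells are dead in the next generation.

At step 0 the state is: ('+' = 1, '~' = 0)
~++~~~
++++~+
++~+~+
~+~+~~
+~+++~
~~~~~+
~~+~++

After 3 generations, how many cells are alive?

4

t=0: ~++~~~
++++~+
++~+~+
~+~+~~
+~+++~
~~~~~+
~~+~++
t=1: ~~~~~~
~~~+~+
~~~+~+
~~~~~~
++++++
+++~~~
++++++
t=2: ~+~~~~
~~~~~~
~~~~~~
~+~~~~
~~~+++
~~~~~~
~~~+++
t=3: ~~~~+~
~~~~~~
~~~~~~
~~~~+~
~~~~+~
~~~~~~
~~~~+~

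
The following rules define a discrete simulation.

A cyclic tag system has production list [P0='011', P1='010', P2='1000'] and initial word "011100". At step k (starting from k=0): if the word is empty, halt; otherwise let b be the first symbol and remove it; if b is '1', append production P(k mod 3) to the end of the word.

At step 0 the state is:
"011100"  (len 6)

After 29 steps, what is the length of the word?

20

gen 0: "011100"  (len 6)
gen 1: "11100"  (len 5)
gen 2: "1100010"  (len 7)
gen 3: "1000101000"  (len 10)
gen 4: "000101000011"  (len 12)
gen 5: "00101000011"  (len 11)
gen 6: "0101000011"  (len 10)
gen 7: "101000011"  (len 9)
gen 8: "01000011010"  (len 11)
gen 9: "1000011010"  (len 10)
gen 10: "000011010011"  (len 12)
gen 11: "00011010011"  (len 11)
gen 12: "0011010011"  (len 10)
gen 13: "011010011"  (len 9)
gen 14: "11010011"  (len 8)
gen 15: "10100111000"  (len 11)
gen 16: "0100111000011"  (len 13)
gen 17: "100111000011"  (len 12)
gen 18: "001110000111000"  (len 15)
gen 19: "01110000111000"  (len 14)
gen 20: "1110000111000"  (len 13)
gen 21: "1100001110001000"  (len 16)
gen 22: "100001110001000011"  (len 18)
gen 23: "00001110001000011010"  (len 20)
gen 24: "0001110001000011010"  (len 19)
gen 25: "001110001000011010"  (len 18)
gen 26: "01110001000011010"  (len 17)
gen 27: "1110001000011010"  (len 16)
gen 28: "110001000011010011"  (len 18)
gen 29: "10001000011010011010"  (len 20)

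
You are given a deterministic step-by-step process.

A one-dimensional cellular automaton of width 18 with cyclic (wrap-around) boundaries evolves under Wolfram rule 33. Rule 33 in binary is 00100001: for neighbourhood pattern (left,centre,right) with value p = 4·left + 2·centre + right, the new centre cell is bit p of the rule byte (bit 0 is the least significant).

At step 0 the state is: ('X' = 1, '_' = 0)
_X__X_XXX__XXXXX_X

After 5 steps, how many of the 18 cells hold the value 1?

gen 0: _X__X_XXX__XXXXX_X
gen 1: X____X__________X_
gen 2: __XX___XXXXXXXX__X
gen 3: _____X____________
gen 4: XXXX___XXXXXXXXXXX
gen 5: _____X____________

1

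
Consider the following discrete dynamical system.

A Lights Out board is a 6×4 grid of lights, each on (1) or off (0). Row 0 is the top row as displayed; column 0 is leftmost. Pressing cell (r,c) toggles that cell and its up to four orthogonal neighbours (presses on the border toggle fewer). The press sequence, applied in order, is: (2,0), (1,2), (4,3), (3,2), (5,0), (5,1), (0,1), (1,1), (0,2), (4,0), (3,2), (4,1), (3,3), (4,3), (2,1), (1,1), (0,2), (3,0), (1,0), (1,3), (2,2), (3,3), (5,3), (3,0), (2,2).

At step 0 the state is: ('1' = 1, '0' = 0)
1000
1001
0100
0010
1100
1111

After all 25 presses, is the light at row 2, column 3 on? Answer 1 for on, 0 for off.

1

0) 1000
1001
0100
0010
1100
1111
1) 1000
0001
1000
1010
1100
1111
2) 1010
0110
1010
1010
1100
1111
3) 1010
0110
1010
1011
1111
1110
4) 1010
0110
1000
1100
1101
1110
5) 1010
0110
1000
1100
0101
0010
6) 1010
0110
1000
1100
0001
1100
7) 0100
0010
1000
1100
0001
1100
8) 0000
1100
1100
1100
0001
1100
9) 0111
1110
1100
1100
0001
1100
10) 0111
1110
1100
0100
1101
0100
11) 0111
1110
1110
0011
1111
0100
12) 0111
1110
1110
0111
0001
0000
13) 0111
1110
1111
0100
0000
0000
14) 0111
1110
1111
0101
0011
0001
15) 0111
1010
0001
0001
0011
0001
16) 0011
0100
0101
0001
0011
0001
17) 0100
0110
0101
0001
0011
0001
18) 0100
0110
1101
1101
1011
0001
19) 1100
1010
0101
1101
1011
0001
20) 1101
1001
0100
1101
1011
0001
21) 1101
1011
0011
1111
1011
0001
22) 1101
1011
0010
1100
1010
0001
23) 1101
1011
0010
1100
1011
0010
24) 1101
1011
1010
0000
0011
0010
25) 1101
1001
1101
0010
0011
0010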